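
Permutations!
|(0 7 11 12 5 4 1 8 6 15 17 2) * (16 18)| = |(0 7 11 12 5 4 1 8 6 15 17 2)(16 18)| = 12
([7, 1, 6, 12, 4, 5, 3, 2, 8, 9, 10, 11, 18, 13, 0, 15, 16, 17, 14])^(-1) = [14, 1, 7, 6, 4, 5, 2, 0, 8, 9, 10, 11, 3, 13, 18, 15, 16, 17, 12]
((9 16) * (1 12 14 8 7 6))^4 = (16)(1 7 14)(6 8 12)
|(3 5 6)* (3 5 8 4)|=6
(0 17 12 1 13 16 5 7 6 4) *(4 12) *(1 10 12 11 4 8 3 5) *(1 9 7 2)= (0 17 8 3 5 2 1 13 16 9 7 6 11 4)(10 12)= [17, 13, 1, 5, 0, 2, 11, 6, 3, 7, 12, 4, 10, 16, 14, 15, 9, 8]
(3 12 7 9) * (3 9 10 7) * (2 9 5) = (2 9 5)(3 12)(7 10) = [0, 1, 9, 12, 4, 2, 6, 10, 8, 5, 7, 11, 3]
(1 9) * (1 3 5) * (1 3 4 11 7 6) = (1 9 4 11 7 6)(3 5) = [0, 9, 2, 5, 11, 3, 1, 6, 8, 4, 10, 7]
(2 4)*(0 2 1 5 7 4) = (0 2)(1 5 7 4) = [2, 5, 0, 3, 1, 7, 6, 4]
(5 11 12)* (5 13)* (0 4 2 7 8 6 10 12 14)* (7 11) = [4, 1, 11, 3, 2, 7, 10, 8, 6, 9, 12, 14, 13, 5, 0] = (0 4 2 11 14)(5 7 8 6 10 12 13)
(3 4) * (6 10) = (3 4)(6 10) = [0, 1, 2, 4, 3, 5, 10, 7, 8, 9, 6]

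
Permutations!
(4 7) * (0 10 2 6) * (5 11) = [10, 1, 6, 3, 7, 11, 0, 4, 8, 9, 2, 5] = (0 10 2 6)(4 7)(5 11)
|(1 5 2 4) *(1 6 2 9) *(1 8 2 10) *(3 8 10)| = |(1 5 9 10)(2 4 6 3 8)| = 20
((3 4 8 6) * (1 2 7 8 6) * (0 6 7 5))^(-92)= ((0 6 3 4 7 8 1 2 5))^(-92)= (0 2 8 4 6 5 1 7 3)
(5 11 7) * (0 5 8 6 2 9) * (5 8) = (0 8 6 2 9)(5 11 7) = [8, 1, 9, 3, 4, 11, 2, 5, 6, 0, 10, 7]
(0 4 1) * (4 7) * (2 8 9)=[7, 0, 8, 3, 1, 5, 6, 4, 9, 2]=(0 7 4 1)(2 8 9)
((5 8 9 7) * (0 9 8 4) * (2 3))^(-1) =((0 9 7 5 4)(2 3))^(-1) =(0 4 5 7 9)(2 3)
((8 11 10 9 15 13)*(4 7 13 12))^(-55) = ((4 7 13 8 11 10 9 15 12))^(-55) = (4 12 15 9 10 11 8 13 7)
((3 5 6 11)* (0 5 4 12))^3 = (0 11 12 6 4 5 3)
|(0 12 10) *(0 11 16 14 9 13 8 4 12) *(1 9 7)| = |(1 9 13 8 4 12 10 11 16 14 7)| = 11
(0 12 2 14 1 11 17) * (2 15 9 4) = (0 12 15 9 4 2 14 1 11 17) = [12, 11, 14, 3, 2, 5, 6, 7, 8, 4, 10, 17, 15, 13, 1, 9, 16, 0]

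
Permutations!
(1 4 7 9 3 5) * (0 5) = (0 5 1 4 7 9 3) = [5, 4, 2, 0, 7, 1, 6, 9, 8, 3]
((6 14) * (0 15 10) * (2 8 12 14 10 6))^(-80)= ((0 15 6 10)(2 8 12 14))^(-80)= (15)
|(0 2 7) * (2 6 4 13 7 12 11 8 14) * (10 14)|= |(0 6 4 13 7)(2 12 11 8 10 14)|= 30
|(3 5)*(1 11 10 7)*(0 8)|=4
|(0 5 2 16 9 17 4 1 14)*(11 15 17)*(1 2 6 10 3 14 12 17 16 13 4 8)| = 12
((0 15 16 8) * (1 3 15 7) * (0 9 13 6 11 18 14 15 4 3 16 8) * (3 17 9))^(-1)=((0 7 1 16)(3 4 17 9 13 6 11 18 14 15 8))^(-1)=(0 16 1 7)(3 8 15 14 18 11 6 13 9 17 4)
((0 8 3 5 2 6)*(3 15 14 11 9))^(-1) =(0 6 2 5 3 9 11 14 15 8)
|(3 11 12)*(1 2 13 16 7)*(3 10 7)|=9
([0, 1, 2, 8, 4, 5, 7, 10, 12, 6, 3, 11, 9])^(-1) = (3 10 7 6 9 12 8)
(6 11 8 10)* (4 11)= (4 11 8 10 6)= [0, 1, 2, 3, 11, 5, 4, 7, 10, 9, 6, 8]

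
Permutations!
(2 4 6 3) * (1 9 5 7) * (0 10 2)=(0 10 2 4 6 3)(1 9 5 7)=[10, 9, 4, 0, 6, 7, 3, 1, 8, 5, 2]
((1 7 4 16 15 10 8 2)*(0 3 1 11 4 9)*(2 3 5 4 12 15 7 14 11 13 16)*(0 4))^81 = ((0 5)(1 14 11 12 15 10 8 3)(2 13 16 7 9 4))^81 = (0 5)(1 14 11 12 15 10 8 3)(2 7)(4 16)(9 13)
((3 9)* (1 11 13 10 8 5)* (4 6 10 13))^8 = (13)(1 11 4 6 10 8 5)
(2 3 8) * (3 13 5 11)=(2 13 5 11 3 8)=[0, 1, 13, 8, 4, 11, 6, 7, 2, 9, 10, 3, 12, 5]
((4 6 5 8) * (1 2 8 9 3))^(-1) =(1 3 9 5 6 4 8 2)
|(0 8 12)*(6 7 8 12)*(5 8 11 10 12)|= 8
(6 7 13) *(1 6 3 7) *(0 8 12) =[8, 6, 2, 7, 4, 5, 1, 13, 12, 9, 10, 11, 0, 3] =(0 8 12)(1 6)(3 7 13)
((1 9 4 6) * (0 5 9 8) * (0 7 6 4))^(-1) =((0 5 9)(1 8 7 6))^(-1) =(0 9 5)(1 6 7 8)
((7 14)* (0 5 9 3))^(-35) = (0 5 9 3)(7 14)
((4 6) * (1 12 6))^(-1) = ((1 12 6 4))^(-1) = (1 4 6 12)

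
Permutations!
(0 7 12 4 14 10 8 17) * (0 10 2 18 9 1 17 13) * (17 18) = (0 7 12 4 14 2 17 10 8 13)(1 18 9) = [7, 18, 17, 3, 14, 5, 6, 12, 13, 1, 8, 11, 4, 0, 2, 15, 16, 10, 9]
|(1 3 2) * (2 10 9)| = 5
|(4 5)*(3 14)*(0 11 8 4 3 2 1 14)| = 6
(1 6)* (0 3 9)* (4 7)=(0 3 9)(1 6)(4 7)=[3, 6, 2, 9, 7, 5, 1, 4, 8, 0]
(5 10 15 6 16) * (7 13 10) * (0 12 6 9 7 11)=(0 12 6 16 5 11)(7 13 10 15 9)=[12, 1, 2, 3, 4, 11, 16, 13, 8, 7, 15, 0, 6, 10, 14, 9, 5]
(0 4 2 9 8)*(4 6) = (0 6 4 2 9 8) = [6, 1, 9, 3, 2, 5, 4, 7, 0, 8]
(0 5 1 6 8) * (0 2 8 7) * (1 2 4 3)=(0 5 2 8 4 3 1 6 7)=[5, 6, 8, 1, 3, 2, 7, 0, 4]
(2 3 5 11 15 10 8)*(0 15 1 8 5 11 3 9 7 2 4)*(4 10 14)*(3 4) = (0 15 14 3 11 1 8 10 5 4)(2 9 7) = [15, 8, 9, 11, 0, 4, 6, 2, 10, 7, 5, 1, 12, 13, 3, 14]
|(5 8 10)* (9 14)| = |(5 8 10)(9 14)| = 6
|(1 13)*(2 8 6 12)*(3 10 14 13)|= |(1 3 10 14 13)(2 8 6 12)|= 20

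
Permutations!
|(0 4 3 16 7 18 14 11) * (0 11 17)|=|(0 4 3 16 7 18 14 17)|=8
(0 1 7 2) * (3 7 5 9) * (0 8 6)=(0 1 5 9 3 7 2 8 6)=[1, 5, 8, 7, 4, 9, 0, 2, 6, 3]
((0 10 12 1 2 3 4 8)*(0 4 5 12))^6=((0 10)(1 2 3 5 12)(4 8))^6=(1 2 3 5 12)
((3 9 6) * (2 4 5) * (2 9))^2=(2 5 6)(3 4 9)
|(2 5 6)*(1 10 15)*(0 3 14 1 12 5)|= |(0 3 14 1 10 15 12 5 6 2)|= 10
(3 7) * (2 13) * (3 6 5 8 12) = (2 13)(3 7 6 5 8 12) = [0, 1, 13, 7, 4, 8, 5, 6, 12, 9, 10, 11, 3, 2]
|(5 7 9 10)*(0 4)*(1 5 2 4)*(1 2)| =15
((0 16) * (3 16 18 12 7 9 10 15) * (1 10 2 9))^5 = ((0 18 12 7 1 10 15 3 16)(2 9))^5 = (0 10 18 15 12 3 7 16 1)(2 9)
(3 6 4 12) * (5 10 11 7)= (3 6 4 12)(5 10 11 7)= [0, 1, 2, 6, 12, 10, 4, 5, 8, 9, 11, 7, 3]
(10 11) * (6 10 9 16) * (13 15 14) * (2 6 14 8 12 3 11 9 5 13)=(2 6 10 9 16 14)(3 11 5 13 15 8 12)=[0, 1, 6, 11, 4, 13, 10, 7, 12, 16, 9, 5, 3, 15, 2, 8, 14]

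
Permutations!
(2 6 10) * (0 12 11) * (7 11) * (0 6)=(0 12 7 11 6 10 2)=[12, 1, 0, 3, 4, 5, 10, 11, 8, 9, 2, 6, 7]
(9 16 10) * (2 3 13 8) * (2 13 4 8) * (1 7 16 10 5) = [0, 7, 3, 4, 8, 1, 6, 16, 13, 10, 9, 11, 12, 2, 14, 15, 5] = (1 7 16 5)(2 3 4 8 13)(9 10)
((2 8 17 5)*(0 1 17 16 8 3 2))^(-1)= (0 5 17 1)(2 3)(8 16)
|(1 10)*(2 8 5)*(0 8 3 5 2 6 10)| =|(0 8 2 3 5 6 10 1)| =8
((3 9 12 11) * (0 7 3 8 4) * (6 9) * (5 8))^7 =((0 7 3 6 9 12 11 5 8 4))^7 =(0 5 9 7 8 12 3 4 11 6)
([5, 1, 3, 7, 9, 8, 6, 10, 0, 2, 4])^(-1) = (0 8 5)(2 9 4 10 7 3)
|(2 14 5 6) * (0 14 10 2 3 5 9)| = 6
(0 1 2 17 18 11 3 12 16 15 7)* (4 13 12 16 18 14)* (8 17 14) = (0 1 2 14 4 13 12 18 11 3 16 15 7)(8 17) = [1, 2, 14, 16, 13, 5, 6, 0, 17, 9, 10, 3, 18, 12, 4, 7, 15, 8, 11]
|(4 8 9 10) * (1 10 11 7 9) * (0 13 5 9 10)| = |(0 13 5 9 11 7 10 4 8 1)| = 10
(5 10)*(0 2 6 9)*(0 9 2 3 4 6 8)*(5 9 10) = (0 3 4 6 2 8)(9 10) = [3, 1, 8, 4, 6, 5, 2, 7, 0, 10, 9]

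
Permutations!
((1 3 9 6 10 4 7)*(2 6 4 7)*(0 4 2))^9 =(0 4)(1 9 6 7 3 2 10)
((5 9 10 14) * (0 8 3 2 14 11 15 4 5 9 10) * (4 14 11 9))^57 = ((0 8 3 2 11 15 14 4 5 10 9))^57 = (0 3 11 14 5 9 8 2 15 4 10)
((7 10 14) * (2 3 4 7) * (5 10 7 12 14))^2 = (2 4 14 3 12)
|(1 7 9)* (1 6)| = 4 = |(1 7 9 6)|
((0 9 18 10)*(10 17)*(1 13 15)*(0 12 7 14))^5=((0 9 18 17 10 12 7 14)(1 13 15))^5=(0 12 18 14 10 9 7 17)(1 15 13)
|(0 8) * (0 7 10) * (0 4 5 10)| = 3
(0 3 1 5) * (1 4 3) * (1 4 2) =(0 4 3 2 1 5) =[4, 5, 1, 2, 3, 0]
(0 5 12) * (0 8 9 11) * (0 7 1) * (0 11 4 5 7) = [7, 11, 2, 3, 5, 12, 6, 1, 9, 4, 10, 0, 8] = (0 7 1 11)(4 5 12 8 9)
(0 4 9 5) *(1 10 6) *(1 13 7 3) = (0 4 9 5)(1 10 6 13 7 3) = [4, 10, 2, 1, 9, 0, 13, 3, 8, 5, 6, 11, 12, 7]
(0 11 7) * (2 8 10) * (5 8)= (0 11 7)(2 5 8 10)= [11, 1, 5, 3, 4, 8, 6, 0, 10, 9, 2, 7]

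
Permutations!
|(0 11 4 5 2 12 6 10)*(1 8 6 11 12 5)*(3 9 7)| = |(0 12 11 4 1 8 6 10)(2 5)(3 9 7)| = 24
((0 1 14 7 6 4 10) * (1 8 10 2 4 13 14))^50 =(0 10 8)(6 14)(7 13)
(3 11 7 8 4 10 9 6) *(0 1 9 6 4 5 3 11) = (0 1 9 4 10 6 11 7 8 5 3) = [1, 9, 2, 0, 10, 3, 11, 8, 5, 4, 6, 7]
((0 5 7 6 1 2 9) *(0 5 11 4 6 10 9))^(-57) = ((0 11 4 6 1 2)(5 7 10 9))^(-57) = (0 6)(1 11)(2 4)(5 9 10 7)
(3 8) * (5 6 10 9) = (3 8)(5 6 10 9) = [0, 1, 2, 8, 4, 6, 10, 7, 3, 5, 9]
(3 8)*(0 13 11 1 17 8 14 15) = [13, 17, 2, 14, 4, 5, 6, 7, 3, 9, 10, 1, 12, 11, 15, 0, 16, 8] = (0 13 11 1 17 8 3 14 15)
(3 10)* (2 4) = (2 4)(3 10) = [0, 1, 4, 10, 2, 5, 6, 7, 8, 9, 3]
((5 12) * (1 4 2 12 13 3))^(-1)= ((1 4 2 12 5 13 3))^(-1)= (1 3 13 5 12 2 4)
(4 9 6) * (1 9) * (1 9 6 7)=(1 6 4 9 7)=[0, 6, 2, 3, 9, 5, 4, 1, 8, 7]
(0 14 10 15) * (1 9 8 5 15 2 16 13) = (0 14 10 2 16 13 1 9 8 5 15) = [14, 9, 16, 3, 4, 15, 6, 7, 5, 8, 2, 11, 12, 1, 10, 0, 13]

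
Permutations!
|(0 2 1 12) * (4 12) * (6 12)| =|(0 2 1 4 6 12)| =6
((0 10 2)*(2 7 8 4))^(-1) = ((0 10 7 8 4 2))^(-1) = (0 2 4 8 7 10)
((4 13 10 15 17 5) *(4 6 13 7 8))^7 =((4 7 8)(5 6 13 10 15 17))^7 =(4 7 8)(5 6 13 10 15 17)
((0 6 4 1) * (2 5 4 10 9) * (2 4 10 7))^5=((0 6 7 2 5 10 9 4 1))^5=(0 10 6 9 7 4 2 1 5)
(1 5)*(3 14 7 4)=(1 5)(3 14 7 4)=[0, 5, 2, 14, 3, 1, 6, 4, 8, 9, 10, 11, 12, 13, 7]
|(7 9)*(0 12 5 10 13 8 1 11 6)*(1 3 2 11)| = |(0 12 5 10 13 8 3 2 11 6)(7 9)| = 10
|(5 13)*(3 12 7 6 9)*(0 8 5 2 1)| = 30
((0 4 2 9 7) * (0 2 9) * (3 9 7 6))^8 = ((0 4 7 2)(3 9 6))^8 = (3 6 9)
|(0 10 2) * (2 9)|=4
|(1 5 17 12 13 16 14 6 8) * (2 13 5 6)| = |(1 6 8)(2 13 16 14)(5 17 12)| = 12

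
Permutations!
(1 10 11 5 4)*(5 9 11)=[0, 10, 2, 3, 1, 4, 6, 7, 8, 11, 5, 9]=(1 10 5 4)(9 11)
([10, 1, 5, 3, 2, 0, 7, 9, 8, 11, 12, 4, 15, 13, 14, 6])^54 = (0 5 2 4 11 9 7 6 15 12 10)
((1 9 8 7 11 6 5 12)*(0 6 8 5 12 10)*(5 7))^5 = ((0 6 12 1 9 7 11 8 5 10))^5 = (0 7)(1 5)(6 11)(8 12)(9 10)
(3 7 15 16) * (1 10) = (1 10)(3 7 15 16) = [0, 10, 2, 7, 4, 5, 6, 15, 8, 9, 1, 11, 12, 13, 14, 16, 3]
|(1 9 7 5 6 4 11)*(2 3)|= 14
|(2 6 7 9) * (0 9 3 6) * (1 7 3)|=6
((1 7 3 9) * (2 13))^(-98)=((1 7 3 9)(2 13))^(-98)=(13)(1 3)(7 9)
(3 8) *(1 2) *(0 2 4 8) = (0 2 1 4 8 3) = [2, 4, 1, 0, 8, 5, 6, 7, 3]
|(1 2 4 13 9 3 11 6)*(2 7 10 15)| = 11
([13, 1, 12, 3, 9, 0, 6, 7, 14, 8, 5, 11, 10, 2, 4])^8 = [2, 1, 10, 3, 4, 13, 6, 7, 8, 9, 0, 11, 5, 12, 14]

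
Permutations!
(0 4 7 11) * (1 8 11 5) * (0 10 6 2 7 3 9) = [4, 8, 7, 9, 3, 1, 2, 5, 11, 0, 6, 10] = (0 4 3 9)(1 8 11 10 6 2 7 5)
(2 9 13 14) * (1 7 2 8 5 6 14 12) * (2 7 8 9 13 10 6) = (1 8 5 2 13 12)(6 14 9 10) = [0, 8, 13, 3, 4, 2, 14, 7, 5, 10, 6, 11, 1, 12, 9]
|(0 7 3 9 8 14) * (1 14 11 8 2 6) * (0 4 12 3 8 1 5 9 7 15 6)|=|(0 15 6 5 9 2)(1 14 4 12 3 7 8 11)|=24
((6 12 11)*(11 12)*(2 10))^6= (12)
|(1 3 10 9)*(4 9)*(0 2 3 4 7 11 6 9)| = 10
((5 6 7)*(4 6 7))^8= (7)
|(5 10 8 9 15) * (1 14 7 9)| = 8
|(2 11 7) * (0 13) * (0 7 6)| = 6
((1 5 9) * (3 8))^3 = (9)(3 8)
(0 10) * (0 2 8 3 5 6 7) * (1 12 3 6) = (0 10 2 8 6 7)(1 12 3 5) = [10, 12, 8, 5, 4, 1, 7, 0, 6, 9, 2, 11, 3]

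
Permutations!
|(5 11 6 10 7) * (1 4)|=10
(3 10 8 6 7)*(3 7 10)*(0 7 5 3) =(0 7 5 3)(6 10 8) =[7, 1, 2, 0, 4, 3, 10, 5, 6, 9, 8]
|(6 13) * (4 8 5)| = 6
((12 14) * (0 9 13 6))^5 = ((0 9 13 6)(12 14))^5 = (0 9 13 6)(12 14)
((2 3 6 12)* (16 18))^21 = ((2 3 6 12)(16 18))^21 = (2 3 6 12)(16 18)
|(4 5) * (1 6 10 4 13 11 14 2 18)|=10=|(1 6 10 4 5 13 11 14 2 18)|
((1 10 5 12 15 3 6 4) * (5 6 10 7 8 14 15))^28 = ((1 7 8 14 15 3 10 6 4)(5 12))^28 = (1 7 8 14 15 3 10 6 4)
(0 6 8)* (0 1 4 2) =(0 6 8 1 4 2) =[6, 4, 0, 3, 2, 5, 8, 7, 1]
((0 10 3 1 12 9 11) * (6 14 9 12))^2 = (0 3 6 9)(1 14 11 10)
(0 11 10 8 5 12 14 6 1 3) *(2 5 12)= (0 11 10 8 12 14 6 1 3)(2 5)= [11, 3, 5, 0, 4, 2, 1, 7, 12, 9, 8, 10, 14, 13, 6]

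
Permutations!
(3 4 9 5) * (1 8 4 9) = (1 8 4)(3 9 5) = [0, 8, 2, 9, 1, 3, 6, 7, 4, 5]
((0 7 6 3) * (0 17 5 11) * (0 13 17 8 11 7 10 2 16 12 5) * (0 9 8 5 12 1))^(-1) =(0 1 16 2 10)(3 6 7 5)(8 9 17 13 11)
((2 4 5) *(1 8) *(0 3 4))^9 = ((0 3 4 5 2)(1 8))^9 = (0 2 5 4 3)(1 8)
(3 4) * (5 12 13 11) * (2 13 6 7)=(2 13 11 5 12 6 7)(3 4)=[0, 1, 13, 4, 3, 12, 7, 2, 8, 9, 10, 5, 6, 11]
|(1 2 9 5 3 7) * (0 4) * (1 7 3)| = |(0 4)(1 2 9 5)| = 4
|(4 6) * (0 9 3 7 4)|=6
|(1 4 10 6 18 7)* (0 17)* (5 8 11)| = |(0 17)(1 4 10 6 18 7)(5 8 11)| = 6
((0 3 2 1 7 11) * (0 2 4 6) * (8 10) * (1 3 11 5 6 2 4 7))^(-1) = ((0 11 4 2 3 7 5 6)(8 10))^(-1) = (0 6 5 7 3 2 4 11)(8 10)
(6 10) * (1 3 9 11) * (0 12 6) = (0 12 6 10)(1 3 9 11) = [12, 3, 2, 9, 4, 5, 10, 7, 8, 11, 0, 1, 6]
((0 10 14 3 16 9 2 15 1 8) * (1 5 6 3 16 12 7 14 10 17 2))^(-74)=((0 17 2 15 5 6 3 12 7 14 16 9 1 8))^(-74)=(0 16 3 2 1 7 5)(6 17 9 12 15 8 14)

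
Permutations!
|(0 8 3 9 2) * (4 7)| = 10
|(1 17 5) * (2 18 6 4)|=|(1 17 5)(2 18 6 4)|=12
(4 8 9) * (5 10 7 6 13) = (4 8 9)(5 10 7 6 13) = [0, 1, 2, 3, 8, 10, 13, 6, 9, 4, 7, 11, 12, 5]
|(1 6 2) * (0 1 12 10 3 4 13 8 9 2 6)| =8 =|(0 1)(2 12 10 3 4 13 8 9)|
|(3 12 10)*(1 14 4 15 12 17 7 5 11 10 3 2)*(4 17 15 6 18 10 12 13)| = 15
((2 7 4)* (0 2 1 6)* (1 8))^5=((0 2 7 4 8 1 6))^5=(0 1 4 2 6 8 7)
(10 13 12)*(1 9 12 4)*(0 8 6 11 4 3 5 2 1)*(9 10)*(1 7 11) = (0 8 6 1 10 13 3 5 2 7 11 4)(9 12) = [8, 10, 7, 5, 0, 2, 1, 11, 6, 12, 13, 4, 9, 3]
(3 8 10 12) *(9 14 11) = [0, 1, 2, 8, 4, 5, 6, 7, 10, 14, 12, 9, 3, 13, 11] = (3 8 10 12)(9 14 11)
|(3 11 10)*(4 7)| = |(3 11 10)(4 7)| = 6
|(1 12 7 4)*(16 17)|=4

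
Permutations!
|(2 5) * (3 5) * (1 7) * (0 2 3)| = |(0 2)(1 7)(3 5)| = 2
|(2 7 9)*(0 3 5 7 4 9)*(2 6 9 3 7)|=|(0 7)(2 4 3 5)(6 9)|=4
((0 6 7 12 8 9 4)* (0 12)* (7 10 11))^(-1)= ((0 6 10 11 7)(4 12 8 9))^(-1)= (0 7 11 10 6)(4 9 8 12)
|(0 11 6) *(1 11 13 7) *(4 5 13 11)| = 15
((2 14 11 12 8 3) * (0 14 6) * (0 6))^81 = ((0 14 11 12 8 3 2))^81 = (0 8 14 3 11 2 12)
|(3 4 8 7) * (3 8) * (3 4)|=2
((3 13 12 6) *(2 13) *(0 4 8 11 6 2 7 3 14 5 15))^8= ((0 4 8 11 6 14 5 15)(2 13 12)(3 7))^8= (15)(2 12 13)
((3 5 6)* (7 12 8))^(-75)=((3 5 6)(7 12 8))^(-75)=(12)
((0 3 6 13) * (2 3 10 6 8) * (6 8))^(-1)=((0 10 8 2 3 6 13))^(-1)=(0 13 6 3 2 8 10)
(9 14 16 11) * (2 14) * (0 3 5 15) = (0 3 5 15)(2 14 16 11 9) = [3, 1, 14, 5, 4, 15, 6, 7, 8, 2, 10, 9, 12, 13, 16, 0, 11]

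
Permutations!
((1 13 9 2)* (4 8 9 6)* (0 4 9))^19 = ((0 4 8)(1 13 6 9 2))^19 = (0 4 8)(1 2 9 6 13)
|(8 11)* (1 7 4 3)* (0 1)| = |(0 1 7 4 3)(8 11)| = 10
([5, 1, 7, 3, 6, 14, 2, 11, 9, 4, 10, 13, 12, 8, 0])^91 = (0 5 14)(2 13 4 7 8 6 11 9)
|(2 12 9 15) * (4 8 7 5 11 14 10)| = 28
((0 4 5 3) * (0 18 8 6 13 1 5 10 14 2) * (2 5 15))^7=(0 8 4 6 10 13 14 1 5 15 3 2 18)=((0 4 10 14 5 3 18 8 6 13 1 15 2))^7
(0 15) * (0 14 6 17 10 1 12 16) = (0 15 14 6 17 10 1 12 16) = [15, 12, 2, 3, 4, 5, 17, 7, 8, 9, 1, 11, 16, 13, 6, 14, 0, 10]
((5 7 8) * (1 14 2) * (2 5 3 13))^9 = ((1 14 5 7 8 3 13 2))^9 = (1 14 5 7 8 3 13 2)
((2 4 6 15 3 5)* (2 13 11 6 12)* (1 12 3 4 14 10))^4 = ((1 12 2 14 10)(3 5 13 11 6 15 4))^4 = (1 10 14 2 12)(3 6 5 15 13 4 11)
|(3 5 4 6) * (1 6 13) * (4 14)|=|(1 6 3 5 14 4 13)|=7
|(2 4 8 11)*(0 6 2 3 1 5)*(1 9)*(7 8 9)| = 28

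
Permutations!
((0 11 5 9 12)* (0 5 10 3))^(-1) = ((0 11 10 3)(5 9 12))^(-1) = (0 3 10 11)(5 12 9)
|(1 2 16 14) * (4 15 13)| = 12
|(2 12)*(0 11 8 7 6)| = 10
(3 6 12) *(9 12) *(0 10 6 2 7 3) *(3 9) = (0 10 6 3 2 7 9 12) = [10, 1, 7, 2, 4, 5, 3, 9, 8, 12, 6, 11, 0]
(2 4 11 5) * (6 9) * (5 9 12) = (2 4 11 9 6 12 5) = [0, 1, 4, 3, 11, 2, 12, 7, 8, 6, 10, 9, 5]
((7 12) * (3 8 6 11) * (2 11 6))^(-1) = ((2 11 3 8)(7 12))^(-1) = (2 8 3 11)(7 12)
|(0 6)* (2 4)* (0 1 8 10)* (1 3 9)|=14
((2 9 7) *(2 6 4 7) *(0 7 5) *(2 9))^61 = ((9)(0 7 6 4 5))^61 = (9)(0 7 6 4 5)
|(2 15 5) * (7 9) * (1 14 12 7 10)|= 6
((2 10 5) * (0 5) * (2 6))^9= ((0 5 6 2 10))^9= (0 10 2 6 5)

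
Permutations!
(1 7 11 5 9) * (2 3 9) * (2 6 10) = (1 7 11 5 6 10 2 3 9) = [0, 7, 3, 9, 4, 6, 10, 11, 8, 1, 2, 5]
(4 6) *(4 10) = [0, 1, 2, 3, 6, 5, 10, 7, 8, 9, 4] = (4 6 10)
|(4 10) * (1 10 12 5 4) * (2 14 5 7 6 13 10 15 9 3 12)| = 36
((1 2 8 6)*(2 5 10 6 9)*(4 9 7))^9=(1 5 10 6)(2 9 4 7 8)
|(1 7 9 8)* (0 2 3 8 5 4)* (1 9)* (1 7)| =7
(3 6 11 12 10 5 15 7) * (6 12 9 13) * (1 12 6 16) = [0, 12, 2, 6, 4, 15, 11, 3, 8, 13, 5, 9, 10, 16, 14, 7, 1] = (1 12 10 5 15 7 3 6 11 9 13 16)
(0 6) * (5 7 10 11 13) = (0 6)(5 7 10 11 13) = [6, 1, 2, 3, 4, 7, 0, 10, 8, 9, 11, 13, 12, 5]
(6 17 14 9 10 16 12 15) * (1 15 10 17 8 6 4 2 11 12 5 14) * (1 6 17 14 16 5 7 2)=(1 15 4)(2 11 12 10 5 16 7)(6 8 17)(9 14)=[0, 15, 11, 3, 1, 16, 8, 2, 17, 14, 5, 12, 10, 13, 9, 4, 7, 6]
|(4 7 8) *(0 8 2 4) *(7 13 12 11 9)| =|(0 8)(2 4 13 12 11 9 7)| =14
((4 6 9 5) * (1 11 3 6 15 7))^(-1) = (1 7 15 4 5 9 6 3 11)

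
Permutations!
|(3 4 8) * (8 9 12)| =|(3 4 9 12 8)| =5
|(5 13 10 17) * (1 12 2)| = |(1 12 2)(5 13 10 17)| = 12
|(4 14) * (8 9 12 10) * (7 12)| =10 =|(4 14)(7 12 10 8 9)|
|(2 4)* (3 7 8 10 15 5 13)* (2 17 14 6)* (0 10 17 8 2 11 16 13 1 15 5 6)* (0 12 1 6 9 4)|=|(0 10 5 6 11 16 13 3 7 2)(1 15 9 4 8 17 14 12)|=40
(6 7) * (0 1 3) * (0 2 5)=[1, 3, 5, 2, 4, 0, 7, 6]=(0 1 3 2 5)(6 7)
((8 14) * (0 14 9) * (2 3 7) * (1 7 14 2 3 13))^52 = ((0 2 13 1 7 3 14 8 9))^52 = (0 8 3 1 2 9 14 7 13)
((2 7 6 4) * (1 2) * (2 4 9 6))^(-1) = ((1 4)(2 7)(6 9))^(-1) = (1 4)(2 7)(6 9)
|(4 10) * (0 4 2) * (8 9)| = |(0 4 10 2)(8 9)| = 4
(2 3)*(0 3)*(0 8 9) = (0 3 2 8 9) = [3, 1, 8, 2, 4, 5, 6, 7, 9, 0]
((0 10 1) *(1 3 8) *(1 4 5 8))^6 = ((0 10 3 1)(4 5 8))^6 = (0 3)(1 10)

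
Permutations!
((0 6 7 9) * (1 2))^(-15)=(0 6 7 9)(1 2)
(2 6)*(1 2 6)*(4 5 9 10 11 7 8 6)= (1 2)(4 5 9 10 11 7 8 6)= [0, 2, 1, 3, 5, 9, 4, 8, 6, 10, 11, 7]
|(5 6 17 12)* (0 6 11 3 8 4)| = |(0 6 17 12 5 11 3 8 4)| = 9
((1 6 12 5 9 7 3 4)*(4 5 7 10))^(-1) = (1 4 10 9 5 3 7 12 6)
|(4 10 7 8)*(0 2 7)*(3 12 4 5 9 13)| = 11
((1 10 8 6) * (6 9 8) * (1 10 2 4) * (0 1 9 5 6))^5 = (0 8 1 5 2 6 4 10 9)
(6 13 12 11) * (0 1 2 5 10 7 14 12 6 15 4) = (0 1 2 5 10 7 14 12 11 15 4)(6 13) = [1, 2, 5, 3, 0, 10, 13, 14, 8, 9, 7, 15, 11, 6, 12, 4]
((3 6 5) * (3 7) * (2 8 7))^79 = (2 8 7 3 6 5)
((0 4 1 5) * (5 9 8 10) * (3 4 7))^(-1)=((0 7 3 4 1 9 8 10 5))^(-1)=(0 5 10 8 9 1 4 3 7)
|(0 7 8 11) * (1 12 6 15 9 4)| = 12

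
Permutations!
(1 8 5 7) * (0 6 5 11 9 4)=[6, 8, 2, 3, 0, 7, 5, 1, 11, 4, 10, 9]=(0 6 5 7 1 8 11 9 4)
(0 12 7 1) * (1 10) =(0 12 7 10 1) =[12, 0, 2, 3, 4, 5, 6, 10, 8, 9, 1, 11, 7]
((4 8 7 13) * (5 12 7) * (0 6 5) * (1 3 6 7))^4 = (0 8 4 13 7)(1 12 5 6 3)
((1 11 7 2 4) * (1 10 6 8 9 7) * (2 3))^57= (1 11)(2 4 10 6 8 9 7 3)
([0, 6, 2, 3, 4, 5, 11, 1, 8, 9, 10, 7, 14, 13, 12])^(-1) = [0, 7, 2, 3, 4, 5, 1, 11, 8, 9, 10, 6, 14, 13, 12]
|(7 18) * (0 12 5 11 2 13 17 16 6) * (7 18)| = |(18)(0 12 5 11 2 13 17 16 6)| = 9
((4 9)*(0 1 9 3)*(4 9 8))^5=(9)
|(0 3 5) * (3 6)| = 4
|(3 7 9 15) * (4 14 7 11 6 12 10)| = |(3 11 6 12 10 4 14 7 9 15)| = 10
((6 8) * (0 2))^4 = (8)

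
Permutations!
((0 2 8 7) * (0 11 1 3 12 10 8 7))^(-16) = (0 7 1 12 8 2 11 3 10)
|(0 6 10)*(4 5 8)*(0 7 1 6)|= 12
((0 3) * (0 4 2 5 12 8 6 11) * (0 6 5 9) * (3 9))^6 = ((0 9)(2 3 4)(5 12 8)(6 11))^6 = (12)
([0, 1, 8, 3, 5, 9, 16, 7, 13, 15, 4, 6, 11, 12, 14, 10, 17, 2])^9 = (2 8 13 12 11 6 16 17)(4 10 15 9 5)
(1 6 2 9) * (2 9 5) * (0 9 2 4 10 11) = (0 9 1 6 2 5 4 10 11) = [9, 6, 5, 3, 10, 4, 2, 7, 8, 1, 11, 0]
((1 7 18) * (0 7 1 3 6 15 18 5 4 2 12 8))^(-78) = (0 8 12 2 4 5 7)(3 15)(6 18) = ((0 7 5 4 2 12 8)(3 6 15 18))^(-78)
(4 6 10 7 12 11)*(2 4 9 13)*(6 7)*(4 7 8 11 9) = (2 7 12 9 13)(4 8 11)(6 10) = [0, 1, 7, 3, 8, 5, 10, 12, 11, 13, 6, 4, 9, 2]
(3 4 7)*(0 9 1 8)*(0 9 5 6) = (0 5 6)(1 8 9)(3 4 7) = [5, 8, 2, 4, 7, 6, 0, 3, 9, 1]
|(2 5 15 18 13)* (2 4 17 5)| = |(4 17 5 15 18 13)| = 6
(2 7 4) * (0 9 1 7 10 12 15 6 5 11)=(0 9 1 7 4 2 10 12 15 6 5 11)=[9, 7, 10, 3, 2, 11, 5, 4, 8, 1, 12, 0, 15, 13, 14, 6]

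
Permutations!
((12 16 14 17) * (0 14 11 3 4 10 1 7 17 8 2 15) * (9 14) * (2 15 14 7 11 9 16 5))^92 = ((0 16 9 7 17 12 5 2 14 8 15)(1 11 3 4 10))^92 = (0 17 14 16 12 8 9 5 15 7 2)(1 3 10 11 4)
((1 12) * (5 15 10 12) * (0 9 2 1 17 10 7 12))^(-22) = ((0 9 2 1 5 15 7 12 17 10))^(-22) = (0 17 7 5 2)(1 9 10 12 15)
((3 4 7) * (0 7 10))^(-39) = (0 7 3 4 10)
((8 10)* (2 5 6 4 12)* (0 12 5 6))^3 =((0 12 2 6 4 5)(8 10))^3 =(0 6)(2 5)(4 12)(8 10)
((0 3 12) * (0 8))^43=((0 3 12 8))^43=(0 8 12 3)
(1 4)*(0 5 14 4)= (0 5 14 4 1)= [5, 0, 2, 3, 1, 14, 6, 7, 8, 9, 10, 11, 12, 13, 4]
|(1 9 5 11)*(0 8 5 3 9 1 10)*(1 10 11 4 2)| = 14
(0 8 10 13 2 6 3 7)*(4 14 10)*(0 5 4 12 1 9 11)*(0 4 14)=(0 8 12 1 9 11 4)(2 6 3 7 5 14 10 13)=[8, 9, 6, 7, 0, 14, 3, 5, 12, 11, 13, 4, 1, 2, 10]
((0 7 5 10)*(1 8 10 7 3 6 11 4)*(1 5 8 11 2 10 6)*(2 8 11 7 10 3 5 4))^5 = (11)(0 10 5)(6 8) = ((0 5 10)(1 7 11 2 3)(6 8))^5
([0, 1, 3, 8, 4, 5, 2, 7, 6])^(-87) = (2 3 8 6)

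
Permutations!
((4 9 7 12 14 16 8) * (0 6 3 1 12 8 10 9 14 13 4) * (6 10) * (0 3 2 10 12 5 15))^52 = ((0 12 13 4 14 16 6 2 10 9 7 8 3 1 5 15))^52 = (0 14 10 3)(1 12 16 9)(2 8 15 4)(5 13 6 7)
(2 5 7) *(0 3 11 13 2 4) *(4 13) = [3, 1, 5, 11, 0, 7, 6, 13, 8, 9, 10, 4, 12, 2] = (0 3 11 4)(2 5 7 13)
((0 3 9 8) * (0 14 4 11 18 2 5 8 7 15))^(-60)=((0 3 9 7 15)(2 5 8 14 4 11 18))^(-60)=(2 14 18 8 11 5 4)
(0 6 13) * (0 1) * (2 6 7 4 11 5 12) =[7, 0, 6, 3, 11, 12, 13, 4, 8, 9, 10, 5, 2, 1] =(0 7 4 11 5 12 2 6 13 1)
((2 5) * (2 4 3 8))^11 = ((2 5 4 3 8))^11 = (2 5 4 3 8)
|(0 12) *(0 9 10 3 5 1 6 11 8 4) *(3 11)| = 28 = |(0 12 9 10 11 8 4)(1 6 3 5)|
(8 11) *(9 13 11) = (8 9 13 11) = [0, 1, 2, 3, 4, 5, 6, 7, 9, 13, 10, 8, 12, 11]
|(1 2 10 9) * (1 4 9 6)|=4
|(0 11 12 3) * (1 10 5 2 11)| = 8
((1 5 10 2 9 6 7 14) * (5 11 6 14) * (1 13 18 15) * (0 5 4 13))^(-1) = ((0 5 10 2 9 14)(1 11 6 7 4 13 18 15))^(-1) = (0 14 9 2 10 5)(1 15 18 13 4 7 6 11)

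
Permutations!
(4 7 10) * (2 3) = [0, 1, 3, 2, 7, 5, 6, 10, 8, 9, 4] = (2 3)(4 7 10)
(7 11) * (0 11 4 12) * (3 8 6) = (0 11 7 4 12)(3 8 6) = [11, 1, 2, 8, 12, 5, 3, 4, 6, 9, 10, 7, 0]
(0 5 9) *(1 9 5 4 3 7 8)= (0 4 3 7 8 1 9)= [4, 9, 2, 7, 3, 5, 6, 8, 1, 0]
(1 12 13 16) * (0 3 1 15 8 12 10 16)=(0 3 1 10 16 15 8 12 13)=[3, 10, 2, 1, 4, 5, 6, 7, 12, 9, 16, 11, 13, 0, 14, 8, 15]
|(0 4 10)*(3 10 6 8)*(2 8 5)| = 8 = |(0 4 6 5 2 8 3 10)|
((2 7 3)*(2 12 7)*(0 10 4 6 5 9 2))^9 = ((0 10 4 6 5 9 2)(3 12 7))^9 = (12)(0 4 5 2 10 6 9)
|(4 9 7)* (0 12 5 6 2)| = 15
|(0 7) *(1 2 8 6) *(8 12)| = 10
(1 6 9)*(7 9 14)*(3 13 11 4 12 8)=[0, 6, 2, 13, 12, 5, 14, 9, 3, 1, 10, 4, 8, 11, 7]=(1 6 14 7 9)(3 13 11 4 12 8)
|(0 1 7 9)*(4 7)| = 5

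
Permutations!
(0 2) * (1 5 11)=(0 2)(1 5 11)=[2, 5, 0, 3, 4, 11, 6, 7, 8, 9, 10, 1]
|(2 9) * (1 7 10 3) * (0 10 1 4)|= 4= |(0 10 3 4)(1 7)(2 9)|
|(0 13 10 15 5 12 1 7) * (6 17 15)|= 10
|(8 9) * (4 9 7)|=4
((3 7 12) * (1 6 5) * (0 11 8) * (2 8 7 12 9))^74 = (12)(0 7 2)(1 5 6)(8 11 9)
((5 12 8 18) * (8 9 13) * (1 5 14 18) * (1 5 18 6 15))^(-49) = (1 18 14 6 15)(5 12 9 13 8)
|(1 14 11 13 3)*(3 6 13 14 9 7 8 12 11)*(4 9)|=|(1 4 9 7 8 12 11 14 3)(6 13)|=18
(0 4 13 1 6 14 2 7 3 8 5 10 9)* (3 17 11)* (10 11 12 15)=[4, 6, 7, 8, 13, 11, 14, 17, 5, 0, 9, 3, 15, 1, 2, 10, 16, 12]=(0 4 13 1 6 14 2 7 17 12 15 10 9)(3 8 5 11)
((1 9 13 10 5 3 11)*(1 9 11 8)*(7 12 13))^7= (1 5 12 11 3 13 9 8 10 7)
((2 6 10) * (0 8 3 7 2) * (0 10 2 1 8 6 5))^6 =((10)(0 6 2 5)(1 8 3 7))^6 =(10)(0 2)(1 3)(5 6)(7 8)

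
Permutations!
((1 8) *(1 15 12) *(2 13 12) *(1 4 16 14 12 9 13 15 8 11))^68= ((1 11)(2 15)(4 16 14 12)(9 13))^68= (16)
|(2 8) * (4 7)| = 2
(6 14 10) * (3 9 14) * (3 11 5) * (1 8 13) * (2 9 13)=(1 8 2 9 14 10 6 11 5 3 13)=[0, 8, 9, 13, 4, 3, 11, 7, 2, 14, 6, 5, 12, 1, 10]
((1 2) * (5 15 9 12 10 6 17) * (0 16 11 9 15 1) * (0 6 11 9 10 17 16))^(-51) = (1 12 6 5 9 2 17 16)(10 11)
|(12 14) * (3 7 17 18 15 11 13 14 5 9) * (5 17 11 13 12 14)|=|(3 7 11 12 17 18 15 13 5 9)|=10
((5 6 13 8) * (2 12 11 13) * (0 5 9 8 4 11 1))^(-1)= ((0 5 6 2 12 1)(4 11 13)(8 9))^(-1)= (0 1 12 2 6 5)(4 13 11)(8 9)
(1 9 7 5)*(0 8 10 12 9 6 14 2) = (0 8 10 12 9 7 5 1 6 14 2) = [8, 6, 0, 3, 4, 1, 14, 5, 10, 7, 12, 11, 9, 13, 2]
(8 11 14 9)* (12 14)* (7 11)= (7 11 12 14 9 8)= [0, 1, 2, 3, 4, 5, 6, 11, 7, 8, 10, 12, 14, 13, 9]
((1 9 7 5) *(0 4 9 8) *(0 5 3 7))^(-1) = ((0 4 9)(1 8 5)(3 7))^(-1) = (0 9 4)(1 5 8)(3 7)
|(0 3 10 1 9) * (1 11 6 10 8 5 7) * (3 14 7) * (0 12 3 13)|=30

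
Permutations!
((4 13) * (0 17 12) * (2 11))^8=(0 12 17)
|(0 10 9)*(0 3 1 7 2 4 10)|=7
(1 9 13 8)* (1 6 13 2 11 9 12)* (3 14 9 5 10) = (1 12)(2 11 5 10 3 14 9)(6 13 8) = [0, 12, 11, 14, 4, 10, 13, 7, 6, 2, 3, 5, 1, 8, 9]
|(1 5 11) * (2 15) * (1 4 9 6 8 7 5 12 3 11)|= 10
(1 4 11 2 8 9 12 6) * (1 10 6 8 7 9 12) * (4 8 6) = (1 8 12 6 10 4 11 2 7 9) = [0, 8, 7, 3, 11, 5, 10, 9, 12, 1, 4, 2, 6]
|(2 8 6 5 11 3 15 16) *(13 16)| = 9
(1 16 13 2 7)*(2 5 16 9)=(1 9 2 7)(5 16 13)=[0, 9, 7, 3, 4, 16, 6, 1, 8, 2, 10, 11, 12, 5, 14, 15, 13]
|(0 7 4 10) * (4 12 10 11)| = |(0 7 12 10)(4 11)| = 4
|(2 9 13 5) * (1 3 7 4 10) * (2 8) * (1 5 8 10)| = |(1 3 7 4)(2 9 13 8)(5 10)| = 4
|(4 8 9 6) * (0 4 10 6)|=|(0 4 8 9)(6 10)|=4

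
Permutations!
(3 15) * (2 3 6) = (2 3 15 6) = [0, 1, 3, 15, 4, 5, 2, 7, 8, 9, 10, 11, 12, 13, 14, 6]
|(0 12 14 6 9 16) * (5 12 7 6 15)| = |(0 7 6 9 16)(5 12 14 15)| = 20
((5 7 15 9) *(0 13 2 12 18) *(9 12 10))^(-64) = ((0 13 2 10 9 5 7 15 12 18))^(-64) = (0 7 2 12 9)(5 13 15 10 18)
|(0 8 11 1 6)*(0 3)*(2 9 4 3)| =|(0 8 11 1 6 2 9 4 3)| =9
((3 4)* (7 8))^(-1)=((3 4)(7 8))^(-1)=(3 4)(7 8)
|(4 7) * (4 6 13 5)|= 5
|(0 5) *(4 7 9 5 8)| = 6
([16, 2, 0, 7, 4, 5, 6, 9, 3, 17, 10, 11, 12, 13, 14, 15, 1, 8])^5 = [16, 2, 0, 3, 4, 5, 6, 7, 8, 9, 10, 11, 12, 13, 14, 15, 1, 17]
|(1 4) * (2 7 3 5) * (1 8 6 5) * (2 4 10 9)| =|(1 10 9 2 7 3)(4 8 6 5)| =12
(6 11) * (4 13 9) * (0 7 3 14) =(0 7 3 14)(4 13 9)(6 11) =[7, 1, 2, 14, 13, 5, 11, 3, 8, 4, 10, 6, 12, 9, 0]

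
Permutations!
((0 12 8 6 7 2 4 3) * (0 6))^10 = (0 12 8)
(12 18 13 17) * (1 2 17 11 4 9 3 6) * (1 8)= (1 2 17 12 18 13 11 4 9 3 6 8)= [0, 2, 17, 6, 9, 5, 8, 7, 1, 3, 10, 4, 18, 11, 14, 15, 16, 12, 13]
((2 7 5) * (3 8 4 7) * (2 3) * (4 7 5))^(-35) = ((3 8 7 4 5))^(-35) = (8)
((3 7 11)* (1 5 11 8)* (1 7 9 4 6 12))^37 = (1 4 11 12 9 5 6 3)(7 8)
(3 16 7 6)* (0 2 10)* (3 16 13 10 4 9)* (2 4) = (0 4 9 3 13 10)(6 16 7) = [4, 1, 2, 13, 9, 5, 16, 6, 8, 3, 0, 11, 12, 10, 14, 15, 7]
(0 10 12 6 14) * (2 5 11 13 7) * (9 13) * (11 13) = [10, 1, 5, 3, 4, 13, 14, 2, 8, 11, 12, 9, 6, 7, 0] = (0 10 12 6 14)(2 5 13 7)(9 11)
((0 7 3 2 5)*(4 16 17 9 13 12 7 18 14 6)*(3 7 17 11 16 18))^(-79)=(0 3 2 5)(4 18 14 6)(9 13 12 17)(11 16)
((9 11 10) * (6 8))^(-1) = ((6 8)(9 11 10))^(-1) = (6 8)(9 10 11)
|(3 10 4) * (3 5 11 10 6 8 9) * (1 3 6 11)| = |(1 3 11 10 4 5)(6 8 9)| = 6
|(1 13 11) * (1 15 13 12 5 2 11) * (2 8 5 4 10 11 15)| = 8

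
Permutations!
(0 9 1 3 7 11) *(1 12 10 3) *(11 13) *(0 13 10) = (0 9 12)(3 7 10)(11 13) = [9, 1, 2, 7, 4, 5, 6, 10, 8, 12, 3, 13, 0, 11]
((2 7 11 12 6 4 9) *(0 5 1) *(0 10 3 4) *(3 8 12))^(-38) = (0 8 5 12 1 6 10)(2 4 11)(3 7 9)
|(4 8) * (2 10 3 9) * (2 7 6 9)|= |(2 10 3)(4 8)(6 9 7)|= 6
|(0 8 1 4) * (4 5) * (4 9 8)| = |(0 4)(1 5 9 8)| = 4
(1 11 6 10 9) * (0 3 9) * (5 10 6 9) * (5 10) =(0 3 10)(1 11 9) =[3, 11, 2, 10, 4, 5, 6, 7, 8, 1, 0, 9]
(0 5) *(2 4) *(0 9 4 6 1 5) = (1 5 9 4 2 6) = [0, 5, 6, 3, 2, 9, 1, 7, 8, 4]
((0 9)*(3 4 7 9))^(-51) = (0 9 7 4 3)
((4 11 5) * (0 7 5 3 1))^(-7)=((0 7 5 4 11 3 1))^(-7)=(11)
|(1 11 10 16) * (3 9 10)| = 6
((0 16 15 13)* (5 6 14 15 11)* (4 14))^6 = ((0 16 11 5 6 4 14 15 13))^6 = (0 14 5)(4 11 13)(6 16 15)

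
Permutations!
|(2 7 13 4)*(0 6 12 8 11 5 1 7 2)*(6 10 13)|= 28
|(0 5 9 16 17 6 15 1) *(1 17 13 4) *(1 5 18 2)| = 60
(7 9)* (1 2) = (1 2)(7 9) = [0, 2, 1, 3, 4, 5, 6, 9, 8, 7]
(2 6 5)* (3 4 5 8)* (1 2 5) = (1 2 6 8 3 4) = [0, 2, 6, 4, 1, 5, 8, 7, 3]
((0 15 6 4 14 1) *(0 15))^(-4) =((1 15 6 4 14))^(-4) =(1 15 6 4 14)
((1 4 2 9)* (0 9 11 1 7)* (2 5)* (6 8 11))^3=(1 2 11 5 8 4 6)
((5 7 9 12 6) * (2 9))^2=(2 12 5)(6 7 9)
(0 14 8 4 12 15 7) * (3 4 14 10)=(0 10 3 4 12 15 7)(8 14)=[10, 1, 2, 4, 12, 5, 6, 0, 14, 9, 3, 11, 15, 13, 8, 7]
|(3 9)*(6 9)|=|(3 6 9)|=3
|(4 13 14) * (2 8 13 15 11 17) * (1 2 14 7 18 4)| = 11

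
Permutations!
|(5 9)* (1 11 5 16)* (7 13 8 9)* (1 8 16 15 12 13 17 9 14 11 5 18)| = 13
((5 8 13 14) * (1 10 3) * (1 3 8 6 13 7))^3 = (1 7 8 10)(5 14 13 6) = ((1 10 8 7)(5 6 13 14))^3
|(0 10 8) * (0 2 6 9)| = 6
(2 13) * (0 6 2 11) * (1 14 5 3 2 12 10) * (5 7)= [6, 14, 13, 2, 4, 3, 12, 5, 8, 9, 1, 0, 10, 11, 7]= (0 6 12 10 1 14 7 5 3 2 13 11)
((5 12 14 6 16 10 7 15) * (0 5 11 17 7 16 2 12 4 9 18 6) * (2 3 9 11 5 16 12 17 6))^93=(0 12 16 14 10)(2 4 18 5 9 15 3 7 6 17 11)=((0 16 10 12 14)(2 17 7 15 5 4 11 6 3 9 18))^93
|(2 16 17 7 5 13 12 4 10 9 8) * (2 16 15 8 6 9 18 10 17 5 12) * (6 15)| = 8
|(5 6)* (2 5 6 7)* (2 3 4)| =5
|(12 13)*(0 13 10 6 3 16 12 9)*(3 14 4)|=|(0 13 9)(3 16 12 10 6 14 4)|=21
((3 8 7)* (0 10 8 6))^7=((0 10 8 7 3 6))^7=(0 10 8 7 3 6)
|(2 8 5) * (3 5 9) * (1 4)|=|(1 4)(2 8 9 3 5)|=10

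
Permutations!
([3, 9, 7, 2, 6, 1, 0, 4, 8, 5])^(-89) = (0 3 2 7 4 6)(1 9 5)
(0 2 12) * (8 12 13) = (0 2 13 8 12) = [2, 1, 13, 3, 4, 5, 6, 7, 12, 9, 10, 11, 0, 8]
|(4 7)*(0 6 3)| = 6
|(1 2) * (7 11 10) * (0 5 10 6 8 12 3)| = |(0 5 10 7 11 6 8 12 3)(1 2)| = 18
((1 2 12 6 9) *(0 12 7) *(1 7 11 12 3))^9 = (12)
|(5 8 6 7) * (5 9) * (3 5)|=6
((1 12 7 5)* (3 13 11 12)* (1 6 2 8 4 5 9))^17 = (1 11 9 13 7 3 12)(2 4 6 8 5)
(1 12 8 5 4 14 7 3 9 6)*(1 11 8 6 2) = [0, 12, 1, 9, 14, 4, 11, 3, 5, 2, 10, 8, 6, 13, 7] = (1 12 6 11 8 5 4 14 7 3 9 2)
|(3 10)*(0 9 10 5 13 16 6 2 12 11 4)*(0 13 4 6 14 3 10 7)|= |(0 9 7)(2 12 11 6)(3 5 4 13 16 14)|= 12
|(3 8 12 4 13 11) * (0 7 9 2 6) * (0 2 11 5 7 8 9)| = |(0 8 12 4 13 5 7)(2 6)(3 9 11)| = 42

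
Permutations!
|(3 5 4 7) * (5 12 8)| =6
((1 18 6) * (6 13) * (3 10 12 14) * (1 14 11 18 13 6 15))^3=(3 11 14 12 6 10 18)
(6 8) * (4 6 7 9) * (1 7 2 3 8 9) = (1 7)(2 3 8)(4 6 9) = [0, 7, 3, 8, 6, 5, 9, 1, 2, 4]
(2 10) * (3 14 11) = (2 10)(3 14 11) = [0, 1, 10, 14, 4, 5, 6, 7, 8, 9, 2, 3, 12, 13, 11]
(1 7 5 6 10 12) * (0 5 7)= (0 5 6 10 12 1)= [5, 0, 2, 3, 4, 6, 10, 7, 8, 9, 12, 11, 1]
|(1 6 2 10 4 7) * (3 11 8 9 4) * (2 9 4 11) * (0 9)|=|(0 9 11 8 4 7 1 6)(2 10 3)|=24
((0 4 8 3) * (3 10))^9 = (0 3 10 8 4)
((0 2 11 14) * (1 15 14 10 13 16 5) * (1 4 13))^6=(0 14 15 1 10 11 2)(4 16)(5 13)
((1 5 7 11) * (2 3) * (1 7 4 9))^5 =((1 5 4 9)(2 3)(7 11))^5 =(1 5 4 9)(2 3)(7 11)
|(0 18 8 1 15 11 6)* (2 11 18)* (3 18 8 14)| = 12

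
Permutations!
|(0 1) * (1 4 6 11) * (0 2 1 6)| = 2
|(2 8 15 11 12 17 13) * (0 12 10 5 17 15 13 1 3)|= |(0 12 15 11 10 5 17 1 3)(2 8 13)|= 9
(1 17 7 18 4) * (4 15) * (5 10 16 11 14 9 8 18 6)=(1 17 7 6 5 10 16 11 14 9 8 18 15 4)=[0, 17, 2, 3, 1, 10, 5, 6, 18, 8, 16, 14, 12, 13, 9, 4, 11, 7, 15]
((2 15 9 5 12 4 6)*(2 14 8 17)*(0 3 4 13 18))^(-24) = ((0 3 4 6 14 8 17 2 15 9 5 12 13 18))^(-24) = (0 14 15 13 4 17 5)(2 12 3 8 9 18 6)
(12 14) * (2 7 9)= (2 7 9)(12 14)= [0, 1, 7, 3, 4, 5, 6, 9, 8, 2, 10, 11, 14, 13, 12]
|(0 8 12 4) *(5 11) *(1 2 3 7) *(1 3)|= 4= |(0 8 12 4)(1 2)(3 7)(5 11)|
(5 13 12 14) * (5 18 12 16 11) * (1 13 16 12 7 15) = (1 13 12 14 18 7 15)(5 16 11) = [0, 13, 2, 3, 4, 16, 6, 15, 8, 9, 10, 5, 14, 12, 18, 1, 11, 17, 7]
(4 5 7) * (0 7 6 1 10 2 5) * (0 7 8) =(0 8)(1 10 2 5 6)(4 7) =[8, 10, 5, 3, 7, 6, 1, 4, 0, 9, 2]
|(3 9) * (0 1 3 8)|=|(0 1 3 9 8)|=5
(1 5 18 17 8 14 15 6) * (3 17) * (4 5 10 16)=[0, 10, 2, 17, 5, 18, 1, 7, 14, 9, 16, 11, 12, 13, 15, 6, 4, 8, 3]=(1 10 16 4 5 18 3 17 8 14 15 6)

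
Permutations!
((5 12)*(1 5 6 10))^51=(1 5 12 6 10)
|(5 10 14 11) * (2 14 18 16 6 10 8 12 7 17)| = |(2 14 11 5 8 12 7 17)(6 10 18 16)| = 8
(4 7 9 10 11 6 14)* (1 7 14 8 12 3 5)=(1 7 9 10 11 6 8 12 3 5)(4 14)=[0, 7, 2, 5, 14, 1, 8, 9, 12, 10, 11, 6, 3, 13, 4]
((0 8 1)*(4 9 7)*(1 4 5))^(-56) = ((0 8 4 9 7 5 1))^(-56) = (9)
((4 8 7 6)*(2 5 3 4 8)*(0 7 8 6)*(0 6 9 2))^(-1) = (0 4 3 5 2 9 6 7)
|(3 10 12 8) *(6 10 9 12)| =|(3 9 12 8)(6 10)| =4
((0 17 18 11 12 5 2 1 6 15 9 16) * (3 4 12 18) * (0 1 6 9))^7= ((0 17 3 4 12 5 2 6 15)(1 9 16)(11 18))^7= (0 6 5 4 17 15 2 12 3)(1 9 16)(11 18)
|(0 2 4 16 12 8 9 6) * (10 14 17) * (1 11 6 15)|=|(0 2 4 16 12 8 9 15 1 11 6)(10 14 17)|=33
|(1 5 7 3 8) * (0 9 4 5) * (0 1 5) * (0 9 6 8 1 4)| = 9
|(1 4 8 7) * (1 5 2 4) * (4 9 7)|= 4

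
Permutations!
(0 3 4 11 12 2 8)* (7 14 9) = (0 3 4 11 12 2 8)(7 14 9) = [3, 1, 8, 4, 11, 5, 6, 14, 0, 7, 10, 12, 2, 13, 9]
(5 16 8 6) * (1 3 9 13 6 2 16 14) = (1 3 9 13 6 5 14)(2 16 8) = [0, 3, 16, 9, 4, 14, 5, 7, 2, 13, 10, 11, 12, 6, 1, 15, 8]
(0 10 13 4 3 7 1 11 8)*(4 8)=(0 10 13 8)(1 11 4 3 7)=[10, 11, 2, 7, 3, 5, 6, 1, 0, 9, 13, 4, 12, 8]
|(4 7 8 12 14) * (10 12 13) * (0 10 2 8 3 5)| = 24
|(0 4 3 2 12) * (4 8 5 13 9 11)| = 10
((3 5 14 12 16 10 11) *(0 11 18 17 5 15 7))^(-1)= (0 7 15 3 11)(5 17 18 10 16 12 14)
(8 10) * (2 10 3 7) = [0, 1, 10, 7, 4, 5, 6, 2, 3, 9, 8] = (2 10 8 3 7)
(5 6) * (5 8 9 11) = (5 6 8 9 11) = [0, 1, 2, 3, 4, 6, 8, 7, 9, 11, 10, 5]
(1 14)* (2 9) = [0, 14, 9, 3, 4, 5, 6, 7, 8, 2, 10, 11, 12, 13, 1] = (1 14)(2 9)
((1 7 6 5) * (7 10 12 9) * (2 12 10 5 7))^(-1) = ((1 5)(2 12 9)(6 7))^(-1) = (1 5)(2 9 12)(6 7)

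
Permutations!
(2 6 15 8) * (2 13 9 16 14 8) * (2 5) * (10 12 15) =(2 6 10 12 15 5)(8 13 9 16 14) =[0, 1, 6, 3, 4, 2, 10, 7, 13, 16, 12, 11, 15, 9, 8, 5, 14]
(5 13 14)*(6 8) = [0, 1, 2, 3, 4, 13, 8, 7, 6, 9, 10, 11, 12, 14, 5] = (5 13 14)(6 8)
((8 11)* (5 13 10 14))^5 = (5 13 10 14)(8 11)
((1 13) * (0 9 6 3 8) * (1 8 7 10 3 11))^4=(0 1 9 13 6 8 11)(3 7 10)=((0 9 6 11 1 13 8)(3 7 10))^4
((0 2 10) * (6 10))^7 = ((0 2 6 10))^7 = (0 10 6 2)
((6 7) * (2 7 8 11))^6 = ((2 7 6 8 11))^6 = (2 7 6 8 11)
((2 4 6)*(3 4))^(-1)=(2 6 4 3)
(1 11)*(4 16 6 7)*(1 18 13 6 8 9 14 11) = [0, 1, 2, 3, 16, 5, 7, 4, 9, 14, 10, 18, 12, 6, 11, 15, 8, 17, 13] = (4 16 8 9 14 11 18 13 6 7)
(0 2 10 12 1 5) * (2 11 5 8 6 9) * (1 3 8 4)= (0 11 5)(1 4)(2 10 12 3 8 6 9)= [11, 4, 10, 8, 1, 0, 9, 7, 6, 2, 12, 5, 3]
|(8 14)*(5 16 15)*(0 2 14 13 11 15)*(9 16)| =10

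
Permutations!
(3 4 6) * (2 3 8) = (2 3 4 6 8) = [0, 1, 3, 4, 6, 5, 8, 7, 2]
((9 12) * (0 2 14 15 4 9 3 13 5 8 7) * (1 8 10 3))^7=(0 1 4 2 8 9 14 7 12 15)(3 10 5 13)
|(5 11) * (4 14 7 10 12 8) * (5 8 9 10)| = 6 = |(4 14 7 5 11 8)(9 10 12)|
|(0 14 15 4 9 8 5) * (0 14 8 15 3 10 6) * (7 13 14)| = |(0 8 5 7 13 14 3 10 6)(4 9 15)| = 9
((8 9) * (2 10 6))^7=((2 10 6)(8 9))^7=(2 10 6)(8 9)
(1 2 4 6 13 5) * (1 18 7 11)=(1 2 4 6 13 5 18 7 11)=[0, 2, 4, 3, 6, 18, 13, 11, 8, 9, 10, 1, 12, 5, 14, 15, 16, 17, 7]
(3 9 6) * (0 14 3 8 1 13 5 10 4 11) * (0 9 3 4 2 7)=(0 14 4 11 9 6 8 1 13 5 10 2 7)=[14, 13, 7, 3, 11, 10, 8, 0, 1, 6, 2, 9, 12, 5, 4]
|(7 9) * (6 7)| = |(6 7 9)| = 3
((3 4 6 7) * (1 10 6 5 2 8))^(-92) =(1 2 4 7 10 8 5 3 6)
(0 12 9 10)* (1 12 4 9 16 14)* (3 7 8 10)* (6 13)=[4, 12, 2, 7, 9, 5, 13, 8, 10, 3, 0, 11, 16, 6, 1, 15, 14]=(0 4 9 3 7 8 10)(1 12 16 14)(6 13)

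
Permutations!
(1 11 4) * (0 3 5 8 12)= (0 3 5 8 12)(1 11 4)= [3, 11, 2, 5, 1, 8, 6, 7, 12, 9, 10, 4, 0]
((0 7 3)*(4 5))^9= (7)(4 5)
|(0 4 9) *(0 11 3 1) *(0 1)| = |(0 4 9 11 3)| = 5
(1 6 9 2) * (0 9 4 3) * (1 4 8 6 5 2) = (0 9 1 5 2 4 3)(6 8) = [9, 5, 4, 0, 3, 2, 8, 7, 6, 1]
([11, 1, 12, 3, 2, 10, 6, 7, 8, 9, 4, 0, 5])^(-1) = (0 11)(2 4 10 5 12)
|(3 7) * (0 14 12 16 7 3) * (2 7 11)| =7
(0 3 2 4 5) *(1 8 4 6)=(0 3 2 6 1 8 4 5)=[3, 8, 6, 2, 5, 0, 1, 7, 4]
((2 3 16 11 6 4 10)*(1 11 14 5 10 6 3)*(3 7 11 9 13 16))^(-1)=(1 2 10 5 14 16 13 9)(4 6)(7 11)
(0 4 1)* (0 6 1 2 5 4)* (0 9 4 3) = [9, 6, 5, 0, 2, 3, 1, 7, 8, 4] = (0 9 4 2 5 3)(1 6)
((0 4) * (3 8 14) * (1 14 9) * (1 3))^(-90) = ((0 4)(1 14)(3 8 9))^(-90) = (14)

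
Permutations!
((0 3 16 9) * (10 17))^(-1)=(0 9 16 3)(10 17)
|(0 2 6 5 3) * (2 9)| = |(0 9 2 6 5 3)| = 6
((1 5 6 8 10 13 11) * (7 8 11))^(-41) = (1 11 6 5)(7 13 10 8)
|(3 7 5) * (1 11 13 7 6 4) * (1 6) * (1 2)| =|(1 11 13 7 5 3 2)(4 6)| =14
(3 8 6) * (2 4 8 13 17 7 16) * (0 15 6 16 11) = [15, 1, 4, 13, 8, 5, 3, 11, 16, 9, 10, 0, 12, 17, 14, 6, 2, 7] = (0 15 6 3 13 17 7 11)(2 4 8 16)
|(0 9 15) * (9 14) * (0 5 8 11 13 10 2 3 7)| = 12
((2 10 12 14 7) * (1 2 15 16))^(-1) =((1 2 10 12 14 7 15 16))^(-1) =(1 16 15 7 14 12 10 2)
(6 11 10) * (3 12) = (3 12)(6 11 10) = [0, 1, 2, 12, 4, 5, 11, 7, 8, 9, 6, 10, 3]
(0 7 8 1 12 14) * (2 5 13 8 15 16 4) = (0 7 15 16 4 2 5 13 8 1 12 14) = [7, 12, 5, 3, 2, 13, 6, 15, 1, 9, 10, 11, 14, 8, 0, 16, 4]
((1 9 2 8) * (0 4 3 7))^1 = ((0 4 3 7)(1 9 2 8))^1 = (0 4 3 7)(1 9 2 8)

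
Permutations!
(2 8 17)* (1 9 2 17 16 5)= (17)(1 9 2 8 16 5)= [0, 9, 8, 3, 4, 1, 6, 7, 16, 2, 10, 11, 12, 13, 14, 15, 5, 17]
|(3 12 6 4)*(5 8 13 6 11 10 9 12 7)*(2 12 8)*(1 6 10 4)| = 28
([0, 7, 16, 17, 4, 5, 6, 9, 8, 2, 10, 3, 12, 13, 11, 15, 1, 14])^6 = (1 7 9 2 16)(3 14)(11 17)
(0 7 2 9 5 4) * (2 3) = (0 7 3 2 9 5 4) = [7, 1, 9, 2, 0, 4, 6, 3, 8, 5]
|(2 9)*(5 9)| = |(2 5 9)| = 3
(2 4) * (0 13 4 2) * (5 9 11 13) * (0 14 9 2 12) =(0 5 2 12)(4 14 9 11 13) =[5, 1, 12, 3, 14, 2, 6, 7, 8, 11, 10, 13, 0, 4, 9]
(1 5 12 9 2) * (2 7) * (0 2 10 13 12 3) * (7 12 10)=[2, 5, 1, 0, 4, 3, 6, 7, 8, 12, 13, 11, 9, 10]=(0 2 1 5 3)(9 12)(10 13)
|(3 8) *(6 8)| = 3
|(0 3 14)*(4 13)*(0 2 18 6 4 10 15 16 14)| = 18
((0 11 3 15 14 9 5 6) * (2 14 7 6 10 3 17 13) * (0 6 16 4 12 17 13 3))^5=(0 9 13 10 14 11 5 2)(3 12 16 15 17 4 7)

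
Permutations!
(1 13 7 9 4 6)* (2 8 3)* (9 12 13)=(1 9 4 6)(2 8 3)(7 12 13)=[0, 9, 8, 2, 6, 5, 1, 12, 3, 4, 10, 11, 13, 7]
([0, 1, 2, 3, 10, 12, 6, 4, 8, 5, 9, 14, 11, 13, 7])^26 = (4 9 12 14)(5 11 7 10)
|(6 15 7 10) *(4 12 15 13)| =|(4 12 15 7 10 6 13)| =7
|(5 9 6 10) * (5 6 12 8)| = |(5 9 12 8)(6 10)| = 4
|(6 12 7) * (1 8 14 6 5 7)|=10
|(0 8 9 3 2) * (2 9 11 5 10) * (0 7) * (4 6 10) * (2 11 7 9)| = |(0 8 7)(2 9 3)(4 6 10 11 5)| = 15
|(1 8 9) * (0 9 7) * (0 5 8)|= 3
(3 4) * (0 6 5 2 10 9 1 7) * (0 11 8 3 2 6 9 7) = (0 9 1)(2 10 7 11 8 3 4)(5 6) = [9, 0, 10, 4, 2, 6, 5, 11, 3, 1, 7, 8]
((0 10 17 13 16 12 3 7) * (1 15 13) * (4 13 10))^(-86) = (0 3 16 4 7 12 13)(1 10)(15 17)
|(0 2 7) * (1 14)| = |(0 2 7)(1 14)| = 6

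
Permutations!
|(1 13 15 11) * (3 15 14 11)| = |(1 13 14 11)(3 15)| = 4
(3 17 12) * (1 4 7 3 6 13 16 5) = (1 4 7 3 17 12 6 13 16 5) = [0, 4, 2, 17, 7, 1, 13, 3, 8, 9, 10, 11, 6, 16, 14, 15, 5, 12]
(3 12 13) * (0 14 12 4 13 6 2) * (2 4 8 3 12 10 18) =(0 14 10 18 2)(3 8)(4 13 12 6) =[14, 1, 0, 8, 13, 5, 4, 7, 3, 9, 18, 11, 6, 12, 10, 15, 16, 17, 2]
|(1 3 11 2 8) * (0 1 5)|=7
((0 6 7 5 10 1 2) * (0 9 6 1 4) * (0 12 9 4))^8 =((0 1 2 4 12 9 6 7 5 10))^8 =(0 5 6 12 2)(1 10 7 9 4)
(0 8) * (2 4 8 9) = [9, 1, 4, 3, 8, 5, 6, 7, 0, 2] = (0 9 2 4 8)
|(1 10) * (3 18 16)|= 6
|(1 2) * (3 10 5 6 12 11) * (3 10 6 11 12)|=6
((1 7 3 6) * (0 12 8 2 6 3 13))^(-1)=(0 13 7 1 6 2 8 12)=((0 12 8 2 6 1 7 13))^(-1)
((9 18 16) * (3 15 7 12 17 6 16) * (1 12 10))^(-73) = (1 16 15 12 9 7 17 18 10 6 3)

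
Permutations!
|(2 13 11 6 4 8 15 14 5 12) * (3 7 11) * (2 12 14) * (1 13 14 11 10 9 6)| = 14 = |(1 13 3 7 10 9 6 4 8 15 2 14 5 11)|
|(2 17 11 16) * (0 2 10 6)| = 7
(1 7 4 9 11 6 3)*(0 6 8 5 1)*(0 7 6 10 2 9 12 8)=[10, 6, 9, 7, 12, 1, 3, 4, 5, 11, 2, 0, 8]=(0 10 2 9 11)(1 6 3 7 4 12 8 5)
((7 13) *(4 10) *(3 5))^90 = ((3 5)(4 10)(7 13))^90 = (13)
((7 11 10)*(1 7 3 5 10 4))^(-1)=(1 4 11 7)(3 10 5)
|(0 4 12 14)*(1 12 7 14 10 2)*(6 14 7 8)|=20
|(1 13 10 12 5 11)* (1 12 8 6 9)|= |(1 13 10 8 6 9)(5 11 12)|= 6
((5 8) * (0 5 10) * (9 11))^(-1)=(0 10 8 5)(9 11)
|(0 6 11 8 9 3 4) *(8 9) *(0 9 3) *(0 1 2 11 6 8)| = |(0 8)(1 2 11 3 4 9)| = 6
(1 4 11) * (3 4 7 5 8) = (1 7 5 8 3 4 11) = [0, 7, 2, 4, 11, 8, 6, 5, 3, 9, 10, 1]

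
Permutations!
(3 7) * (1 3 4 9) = (1 3 7 4 9) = [0, 3, 2, 7, 9, 5, 6, 4, 8, 1]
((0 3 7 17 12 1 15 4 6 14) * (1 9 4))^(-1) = (0 14 6 4 9 12 17 7 3)(1 15)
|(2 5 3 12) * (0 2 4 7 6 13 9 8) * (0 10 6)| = 35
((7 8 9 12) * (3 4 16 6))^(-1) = (3 6 16 4)(7 12 9 8) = ((3 4 16 6)(7 8 9 12))^(-1)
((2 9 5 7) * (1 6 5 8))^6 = ((1 6 5 7 2 9 8))^6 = (1 8 9 2 7 5 6)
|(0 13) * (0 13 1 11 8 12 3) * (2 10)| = 6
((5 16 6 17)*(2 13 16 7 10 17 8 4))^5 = ((2 13 16 6 8 4)(5 7 10 17))^5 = (2 4 8 6 16 13)(5 7 10 17)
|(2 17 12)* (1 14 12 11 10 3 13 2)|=6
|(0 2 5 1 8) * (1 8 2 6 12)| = |(0 6 12 1 2 5 8)| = 7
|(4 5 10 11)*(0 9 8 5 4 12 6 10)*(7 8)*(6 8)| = |(0 9 7 6 10 11 12 8 5)| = 9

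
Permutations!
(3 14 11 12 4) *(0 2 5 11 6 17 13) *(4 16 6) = [2, 1, 5, 14, 3, 11, 17, 7, 8, 9, 10, 12, 16, 0, 4, 15, 6, 13] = (0 2 5 11 12 16 6 17 13)(3 14 4)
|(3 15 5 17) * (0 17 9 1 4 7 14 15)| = 21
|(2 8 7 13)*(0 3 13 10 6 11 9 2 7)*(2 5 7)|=30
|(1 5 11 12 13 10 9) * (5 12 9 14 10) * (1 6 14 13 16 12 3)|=|(1 3)(5 11 9 6 14 10 13)(12 16)|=14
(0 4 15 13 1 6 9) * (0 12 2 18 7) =(0 4 15 13 1 6 9 12 2 18 7) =[4, 6, 18, 3, 15, 5, 9, 0, 8, 12, 10, 11, 2, 1, 14, 13, 16, 17, 7]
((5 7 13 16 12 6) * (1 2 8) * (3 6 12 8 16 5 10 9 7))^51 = ((1 2 16 8)(3 6 10 9 7 13 5))^51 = (1 8 16 2)(3 10 7 5 6 9 13)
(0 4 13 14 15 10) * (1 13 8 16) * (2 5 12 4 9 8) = (0 9 8 16 1 13 14 15 10)(2 5 12 4) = [9, 13, 5, 3, 2, 12, 6, 7, 16, 8, 0, 11, 4, 14, 15, 10, 1]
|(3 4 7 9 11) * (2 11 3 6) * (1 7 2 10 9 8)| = 21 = |(1 7 8)(2 11 6 10 9 3 4)|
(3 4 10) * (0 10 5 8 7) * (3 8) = [10, 1, 2, 4, 5, 3, 6, 0, 7, 9, 8] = (0 10 8 7)(3 4 5)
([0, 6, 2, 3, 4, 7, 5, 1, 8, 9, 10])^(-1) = [0, 7, 2, 3, 4, 6, 1, 5, 8, 9, 10]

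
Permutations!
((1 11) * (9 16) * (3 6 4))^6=(16)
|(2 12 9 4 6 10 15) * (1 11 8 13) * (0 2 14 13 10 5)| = 7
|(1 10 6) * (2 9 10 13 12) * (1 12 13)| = |(13)(2 9 10 6 12)| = 5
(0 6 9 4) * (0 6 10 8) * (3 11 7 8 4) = (0 10 4 6 9 3 11 7 8) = [10, 1, 2, 11, 6, 5, 9, 8, 0, 3, 4, 7]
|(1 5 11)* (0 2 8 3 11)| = 7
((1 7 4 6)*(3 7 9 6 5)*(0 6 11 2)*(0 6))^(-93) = ((1 9 11 2 6)(3 7 4 5))^(-93) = (1 11 6 9 2)(3 5 4 7)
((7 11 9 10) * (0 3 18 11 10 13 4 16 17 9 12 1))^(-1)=((0 3 18 11 12 1)(4 16 17 9 13)(7 10))^(-1)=(0 1 12 11 18 3)(4 13 9 17 16)(7 10)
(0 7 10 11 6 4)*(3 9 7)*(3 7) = (0 7 10 11 6 4)(3 9) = [7, 1, 2, 9, 0, 5, 4, 10, 8, 3, 11, 6]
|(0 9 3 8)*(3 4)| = |(0 9 4 3 8)| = 5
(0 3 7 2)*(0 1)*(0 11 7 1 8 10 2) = (0 3 1 11 7)(2 8 10) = [3, 11, 8, 1, 4, 5, 6, 0, 10, 9, 2, 7]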